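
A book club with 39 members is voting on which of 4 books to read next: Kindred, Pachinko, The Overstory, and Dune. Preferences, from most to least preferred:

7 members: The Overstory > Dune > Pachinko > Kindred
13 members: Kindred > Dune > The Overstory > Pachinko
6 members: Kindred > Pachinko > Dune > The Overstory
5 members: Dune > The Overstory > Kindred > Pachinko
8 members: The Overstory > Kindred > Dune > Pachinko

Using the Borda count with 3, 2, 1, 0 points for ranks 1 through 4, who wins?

Kindred: 7·0 + 13·3 + 6·3 + 5·1 + 8·2 = 78
Pachinko: 7·1 + 13·0 + 6·2 + 5·0 + 8·0 = 19
The Overstory: 7·3 + 13·1 + 6·0 + 5·2 + 8·3 = 68
Dune: 7·2 + 13·2 + 6·1 + 5·3 + 8·1 = 69
Kindred has the highest Borda score (78).

Kindred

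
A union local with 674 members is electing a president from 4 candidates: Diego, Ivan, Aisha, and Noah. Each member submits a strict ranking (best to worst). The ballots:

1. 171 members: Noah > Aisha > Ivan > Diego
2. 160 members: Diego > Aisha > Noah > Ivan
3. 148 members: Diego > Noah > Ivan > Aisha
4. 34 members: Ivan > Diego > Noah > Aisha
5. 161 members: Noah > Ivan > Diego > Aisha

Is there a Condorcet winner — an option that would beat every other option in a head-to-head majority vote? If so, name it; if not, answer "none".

Checking pairwise contests:
Ivan beats Diego 366–308.
Noah beats Ivan 640–34.
Diego beats Aisha 503–171.
Diego beats Noah 342–332.
Every option loses at least one head-to-head, so there is no Condorcet winner.

none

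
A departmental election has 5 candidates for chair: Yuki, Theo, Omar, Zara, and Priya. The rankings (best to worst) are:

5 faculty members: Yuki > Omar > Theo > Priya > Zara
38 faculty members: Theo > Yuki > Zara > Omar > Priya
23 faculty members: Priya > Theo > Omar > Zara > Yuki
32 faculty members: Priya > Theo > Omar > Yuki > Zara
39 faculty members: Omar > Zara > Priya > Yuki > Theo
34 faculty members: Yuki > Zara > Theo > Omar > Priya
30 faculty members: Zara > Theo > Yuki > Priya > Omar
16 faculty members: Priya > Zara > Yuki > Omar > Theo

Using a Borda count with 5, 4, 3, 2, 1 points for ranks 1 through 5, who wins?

Yuki: 5·5 + 38·4 + 23·1 + 32·2 + 39·2 + 34·5 + 30·3 + 16·3 = 650
Theo: 5·3 + 38·5 + 23·4 + 32·4 + 39·1 + 34·3 + 30·4 + 16·1 = 702
Omar: 5·4 + 38·2 + 23·3 + 32·3 + 39·5 + 34·2 + 30·1 + 16·2 = 586
Zara: 5·1 + 38·3 + 23·2 + 32·1 + 39·4 + 34·4 + 30·5 + 16·4 = 703
Priya: 5·2 + 38·1 + 23·5 + 32·5 + 39·3 + 34·1 + 30·2 + 16·5 = 614
Zara has the highest Borda score (703).

Zara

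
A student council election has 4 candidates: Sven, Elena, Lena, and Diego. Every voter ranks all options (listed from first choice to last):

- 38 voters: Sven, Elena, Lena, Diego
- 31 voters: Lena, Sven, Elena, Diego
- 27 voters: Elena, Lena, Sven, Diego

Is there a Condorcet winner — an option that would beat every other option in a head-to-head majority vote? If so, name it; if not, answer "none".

none

Checking pairwise contests:
Lena beats Sven 58–38.
Sven beats Elena 69–27.
Elena beats Lena 65–31.
Sven beats Diego 96–0.
Every option loses at least one head-to-head, so there is no Condorcet winner.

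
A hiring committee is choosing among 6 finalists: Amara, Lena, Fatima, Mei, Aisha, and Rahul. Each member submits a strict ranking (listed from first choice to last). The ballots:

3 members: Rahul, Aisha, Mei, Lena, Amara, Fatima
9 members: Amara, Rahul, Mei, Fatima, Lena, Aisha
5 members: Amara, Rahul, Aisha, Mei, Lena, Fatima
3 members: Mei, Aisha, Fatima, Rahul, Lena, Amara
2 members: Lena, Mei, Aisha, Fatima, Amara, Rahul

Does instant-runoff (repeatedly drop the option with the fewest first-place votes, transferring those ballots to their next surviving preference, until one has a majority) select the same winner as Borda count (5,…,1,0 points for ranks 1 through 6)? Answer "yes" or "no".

Instant-runoff — R1 Amara 14, Lena 2, Fatima 0, Mei 3, Aisha 0, Rahul 3 (Amara winner). Winner: Amara.
Borda — scores: Amara 75, Lena 33, Fatima 31, Mei 69, Aisha 45, Rahul 77. Winner: Rahul.
The two methods disagree.

no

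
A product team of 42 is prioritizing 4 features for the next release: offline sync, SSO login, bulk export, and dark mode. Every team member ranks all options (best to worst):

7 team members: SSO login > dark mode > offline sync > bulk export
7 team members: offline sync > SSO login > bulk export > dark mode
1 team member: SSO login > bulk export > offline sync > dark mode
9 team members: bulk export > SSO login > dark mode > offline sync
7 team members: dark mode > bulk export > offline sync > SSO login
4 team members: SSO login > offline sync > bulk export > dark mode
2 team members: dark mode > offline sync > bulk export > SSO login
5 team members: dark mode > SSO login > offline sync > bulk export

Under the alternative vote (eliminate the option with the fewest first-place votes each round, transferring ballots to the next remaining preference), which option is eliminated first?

offline sync

Round 1: offline sync 7, SSO login 12, bulk export 9, dark mode 14. Eliminate offline sync.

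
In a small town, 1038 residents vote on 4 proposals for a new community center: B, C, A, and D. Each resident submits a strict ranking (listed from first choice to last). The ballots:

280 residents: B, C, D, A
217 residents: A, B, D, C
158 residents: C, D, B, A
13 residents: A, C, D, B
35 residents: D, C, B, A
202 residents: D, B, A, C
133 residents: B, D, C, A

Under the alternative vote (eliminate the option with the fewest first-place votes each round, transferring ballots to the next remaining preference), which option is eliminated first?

C

Round 1: B 413, C 158, A 230, D 237. Eliminate C.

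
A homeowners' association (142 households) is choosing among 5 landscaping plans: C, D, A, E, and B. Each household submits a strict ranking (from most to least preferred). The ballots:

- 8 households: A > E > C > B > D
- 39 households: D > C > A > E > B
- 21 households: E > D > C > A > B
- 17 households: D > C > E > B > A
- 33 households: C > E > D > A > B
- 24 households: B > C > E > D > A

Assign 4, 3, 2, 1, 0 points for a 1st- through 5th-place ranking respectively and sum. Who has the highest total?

C

C: 8·2 + 39·3 + 21·2 + 17·3 + 33·4 + 24·3 = 430
D: 8·0 + 39·4 + 21·3 + 17·4 + 33·2 + 24·1 = 377
A: 8·4 + 39·2 + 21·1 + 17·0 + 33·1 + 24·0 = 164
E: 8·3 + 39·1 + 21·4 + 17·2 + 33·3 + 24·2 = 328
B: 8·1 + 39·0 + 21·0 + 17·1 + 33·0 + 24·4 = 121
C has the highest Borda score (430).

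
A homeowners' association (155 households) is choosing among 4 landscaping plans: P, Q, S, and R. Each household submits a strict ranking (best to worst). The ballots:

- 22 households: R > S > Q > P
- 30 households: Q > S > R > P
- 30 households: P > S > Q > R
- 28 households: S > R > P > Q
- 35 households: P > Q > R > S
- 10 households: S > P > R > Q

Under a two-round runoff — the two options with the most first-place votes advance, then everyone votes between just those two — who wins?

Round 1 first-place votes: P 65, Q 30, S 38, R 22.
P and S advance.
Runoff: P is preferred to S by 65 voters; S by 90.
S wins the runoff.

S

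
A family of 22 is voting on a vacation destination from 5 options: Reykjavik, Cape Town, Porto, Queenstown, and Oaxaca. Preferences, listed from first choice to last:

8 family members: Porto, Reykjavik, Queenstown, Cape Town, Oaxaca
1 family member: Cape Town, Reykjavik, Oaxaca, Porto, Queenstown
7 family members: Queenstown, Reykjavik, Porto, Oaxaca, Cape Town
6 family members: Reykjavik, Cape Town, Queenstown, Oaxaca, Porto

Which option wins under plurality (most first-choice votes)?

Porto

First-place votes: Reykjavik 6, Cape Town 1, Porto 8, Queenstown 7, Oaxaca 0.
Porto has the most first-place votes.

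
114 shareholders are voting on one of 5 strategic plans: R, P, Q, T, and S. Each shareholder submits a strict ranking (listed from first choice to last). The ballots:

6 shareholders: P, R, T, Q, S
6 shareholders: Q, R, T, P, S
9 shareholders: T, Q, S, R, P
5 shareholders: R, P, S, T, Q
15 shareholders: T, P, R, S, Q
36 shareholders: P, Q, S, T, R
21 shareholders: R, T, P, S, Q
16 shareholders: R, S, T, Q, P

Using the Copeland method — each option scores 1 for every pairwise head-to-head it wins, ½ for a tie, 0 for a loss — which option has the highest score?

R: beats Q and S; ties P; loses to T → score 2.5.
P: beats Q and S; ties R; loses to T → score 2.5.
Q: ties S; loses to R, P, and T → score 0.5.
T: beats R, P, and Q; ties S → score 3.5.
S: ties Q and T; loses to R and P → score 1.
T has the best pairwise record.

T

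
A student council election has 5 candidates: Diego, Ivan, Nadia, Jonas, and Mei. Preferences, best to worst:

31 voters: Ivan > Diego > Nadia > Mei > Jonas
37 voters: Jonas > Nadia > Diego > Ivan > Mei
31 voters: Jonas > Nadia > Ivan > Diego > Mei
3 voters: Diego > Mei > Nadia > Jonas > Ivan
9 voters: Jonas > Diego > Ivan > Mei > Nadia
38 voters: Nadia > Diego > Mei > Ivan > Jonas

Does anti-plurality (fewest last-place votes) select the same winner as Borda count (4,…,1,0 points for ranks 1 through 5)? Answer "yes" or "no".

no

Anti-plurality — last-place votes: Diego 0, Ivan 3, Nadia 9, Jonas 69, Mei 68. Winner: Diego.
Borda — scores: Diego 351, Ivan 279, Nadia 424, Jonas 311, Mei 125. Winner: Nadia.
The two methods disagree.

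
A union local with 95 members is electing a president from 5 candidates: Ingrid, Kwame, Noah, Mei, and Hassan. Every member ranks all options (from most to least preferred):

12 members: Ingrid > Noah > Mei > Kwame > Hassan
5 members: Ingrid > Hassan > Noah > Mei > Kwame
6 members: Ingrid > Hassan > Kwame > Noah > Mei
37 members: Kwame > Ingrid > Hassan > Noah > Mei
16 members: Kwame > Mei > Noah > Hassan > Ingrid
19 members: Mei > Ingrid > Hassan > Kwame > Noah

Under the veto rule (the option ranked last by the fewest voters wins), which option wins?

Last-place votes: Ingrid 16, Kwame 5, Noah 19, Mei 43, Hassan 12.
Kwame is ranked last by the fewest voters, so Kwame wins.

Kwame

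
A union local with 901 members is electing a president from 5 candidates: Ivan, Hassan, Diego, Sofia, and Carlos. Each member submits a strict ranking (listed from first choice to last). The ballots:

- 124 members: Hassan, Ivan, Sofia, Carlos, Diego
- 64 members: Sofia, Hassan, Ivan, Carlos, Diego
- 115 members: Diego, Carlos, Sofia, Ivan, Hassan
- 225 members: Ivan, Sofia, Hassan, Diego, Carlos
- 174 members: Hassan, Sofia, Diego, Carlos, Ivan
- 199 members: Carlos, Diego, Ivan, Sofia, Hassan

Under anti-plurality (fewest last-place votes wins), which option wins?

Sofia

Last-place votes: Ivan 174, Hassan 314, Diego 188, Sofia 0, Carlos 225.
Sofia is ranked last by the fewest voters, so Sofia wins.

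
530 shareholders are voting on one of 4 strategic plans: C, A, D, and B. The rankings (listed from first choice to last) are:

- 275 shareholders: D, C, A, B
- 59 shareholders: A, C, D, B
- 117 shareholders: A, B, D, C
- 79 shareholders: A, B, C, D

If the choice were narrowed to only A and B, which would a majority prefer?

Voters preferring A to B: 530; preferring B to A: 0.
A wins the head-to-head.

A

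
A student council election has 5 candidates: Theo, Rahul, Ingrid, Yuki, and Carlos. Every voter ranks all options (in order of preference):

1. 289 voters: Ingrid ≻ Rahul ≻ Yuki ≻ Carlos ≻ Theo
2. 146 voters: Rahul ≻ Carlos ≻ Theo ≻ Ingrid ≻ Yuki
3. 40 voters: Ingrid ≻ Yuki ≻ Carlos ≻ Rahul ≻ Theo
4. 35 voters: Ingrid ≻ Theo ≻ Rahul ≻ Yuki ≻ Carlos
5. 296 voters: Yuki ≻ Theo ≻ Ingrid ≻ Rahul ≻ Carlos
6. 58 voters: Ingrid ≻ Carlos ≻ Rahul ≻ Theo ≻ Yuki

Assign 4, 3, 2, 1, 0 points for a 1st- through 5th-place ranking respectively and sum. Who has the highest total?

Ingrid

Theo: 289·0 + 146·2 + 40·0 + 35·3 + 296·3 + 58·1 = 1343
Rahul: 289·3 + 146·4 + 40·1 + 35·2 + 296·1 + 58·2 = 1973
Ingrid: 289·4 + 146·1 + 40·4 + 35·4 + 296·2 + 58·4 = 2426
Yuki: 289·2 + 146·0 + 40·3 + 35·1 + 296·4 + 58·0 = 1917
Carlos: 289·1 + 146·3 + 40·2 + 35·0 + 296·0 + 58·3 = 981
Ingrid has the highest Borda score (2426).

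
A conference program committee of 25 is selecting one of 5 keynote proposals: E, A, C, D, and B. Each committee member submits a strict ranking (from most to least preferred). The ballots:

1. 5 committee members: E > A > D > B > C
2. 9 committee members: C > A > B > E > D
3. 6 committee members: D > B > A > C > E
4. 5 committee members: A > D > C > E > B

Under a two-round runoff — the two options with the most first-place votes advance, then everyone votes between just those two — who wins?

D

Round 1 first-place votes: E 5, A 5, C 9, D 6, B 0.
C and D advance.
Runoff: C is preferred to D by 9 voters; D by 16.
D wins the runoff.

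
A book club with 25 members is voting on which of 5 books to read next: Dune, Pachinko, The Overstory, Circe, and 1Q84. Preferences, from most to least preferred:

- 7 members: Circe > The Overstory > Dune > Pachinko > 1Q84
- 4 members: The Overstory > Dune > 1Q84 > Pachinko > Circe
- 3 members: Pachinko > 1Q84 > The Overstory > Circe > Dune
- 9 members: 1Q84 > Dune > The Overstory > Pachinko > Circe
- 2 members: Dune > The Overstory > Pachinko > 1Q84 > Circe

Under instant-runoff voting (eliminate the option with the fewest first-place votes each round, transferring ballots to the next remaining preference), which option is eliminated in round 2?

Round 1: Dune 2, Pachinko 3, The Overstory 4, Circe 7, 1Q84 9. Eliminate Dune.
Round 2: Pachinko 3, The Overstory 6, Circe 7, 1Q84 9. Eliminate Pachinko.

Pachinko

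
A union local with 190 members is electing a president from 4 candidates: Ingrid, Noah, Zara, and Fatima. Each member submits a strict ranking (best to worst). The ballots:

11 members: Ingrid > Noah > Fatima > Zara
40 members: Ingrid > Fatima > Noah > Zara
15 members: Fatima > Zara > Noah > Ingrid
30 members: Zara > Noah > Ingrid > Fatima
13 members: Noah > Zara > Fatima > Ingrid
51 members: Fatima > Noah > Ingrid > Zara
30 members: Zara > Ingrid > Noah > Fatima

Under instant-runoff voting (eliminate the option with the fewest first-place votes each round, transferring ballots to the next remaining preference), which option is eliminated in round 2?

Ingrid

Round 1: Ingrid 51, Noah 13, Zara 60, Fatima 66. Eliminate Noah.
Round 2: Ingrid 51, Zara 73, Fatima 66. Eliminate Ingrid.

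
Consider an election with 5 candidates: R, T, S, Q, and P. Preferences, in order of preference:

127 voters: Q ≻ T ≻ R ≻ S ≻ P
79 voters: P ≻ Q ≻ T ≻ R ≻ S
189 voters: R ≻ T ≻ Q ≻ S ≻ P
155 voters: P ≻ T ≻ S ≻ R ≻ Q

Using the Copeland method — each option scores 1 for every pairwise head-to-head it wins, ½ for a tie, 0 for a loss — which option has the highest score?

R: beats S, Q, and P; loses to T → score 3.
T: beats R, S, Q, and P → score 4.
S: beats P; loses to R, T, and Q → score 1.
Q: beats S and P; loses to R and T → score 2.
P: loses to R, T, S, and Q → score 0.
T has the best pairwise record.

T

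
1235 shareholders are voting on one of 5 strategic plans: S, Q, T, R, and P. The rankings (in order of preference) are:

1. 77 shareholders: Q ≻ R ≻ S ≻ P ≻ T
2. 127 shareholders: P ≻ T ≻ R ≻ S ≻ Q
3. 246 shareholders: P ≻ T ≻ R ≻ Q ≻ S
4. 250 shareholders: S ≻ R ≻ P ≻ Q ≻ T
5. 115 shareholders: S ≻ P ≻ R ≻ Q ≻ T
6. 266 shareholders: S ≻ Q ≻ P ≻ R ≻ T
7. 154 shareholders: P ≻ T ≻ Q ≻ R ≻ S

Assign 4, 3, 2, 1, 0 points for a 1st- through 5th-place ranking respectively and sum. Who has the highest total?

S: 77·2 + 127·1 + 246·0 + 250·4 + 115·4 + 266·4 + 154·0 = 2805
Q: 77·4 + 127·0 + 246·1 + 250·1 + 115·1 + 266·3 + 154·2 = 2025
T: 77·0 + 127·3 + 246·3 + 250·0 + 115·0 + 266·0 + 154·3 = 1581
R: 77·3 + 127·2 + 246·2 + 250·3 + 115·2 + 266·1 + 154·1 = 2377
P: 77·1 + 127·4 + 246·4 + 250·2 + 115·3 + 266·2 + 154·4 = 3562
P has the highest Borda score (3562).

P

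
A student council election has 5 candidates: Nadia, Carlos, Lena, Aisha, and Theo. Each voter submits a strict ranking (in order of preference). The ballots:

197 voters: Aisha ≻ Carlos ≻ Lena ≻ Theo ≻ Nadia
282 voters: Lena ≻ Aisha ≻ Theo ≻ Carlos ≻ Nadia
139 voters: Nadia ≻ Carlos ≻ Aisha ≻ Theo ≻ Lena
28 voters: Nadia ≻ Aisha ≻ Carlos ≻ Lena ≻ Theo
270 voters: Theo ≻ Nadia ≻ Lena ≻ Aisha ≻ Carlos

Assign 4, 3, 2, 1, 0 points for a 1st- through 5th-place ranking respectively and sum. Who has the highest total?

Aisha

Nadia: 197·0 + 282·0 + 139·4 + 28·4 + 270·3 = 1478
Carlos: 197·3 + 282·1 + 139·3 + 28·2 + 270·0 = 1346
Lena: 197·2 + 282·4 + 139·0 + 28·1 + 270·2 = 2090
Aisha: 197·4 + 282·3 + 139·2 + 28·3 + 270·1 = 2266
Theo: 197·1 + 282·2 + 139·1 + 28·0 + 270·4 = 1980
Aisha has the highest Borda score (2266).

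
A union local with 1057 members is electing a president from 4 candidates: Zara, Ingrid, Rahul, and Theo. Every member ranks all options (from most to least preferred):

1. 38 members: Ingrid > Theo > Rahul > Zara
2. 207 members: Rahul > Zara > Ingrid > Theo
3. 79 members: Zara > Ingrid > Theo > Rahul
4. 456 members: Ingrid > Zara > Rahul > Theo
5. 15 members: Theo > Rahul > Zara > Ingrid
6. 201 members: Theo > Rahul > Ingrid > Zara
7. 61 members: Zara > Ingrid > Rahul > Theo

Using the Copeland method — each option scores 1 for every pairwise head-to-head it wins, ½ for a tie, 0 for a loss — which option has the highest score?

Ingrid

Zara: beats Rahul and Theo; loses to Ingrid → score 2.
Ingrid: beats Zara, Rahul, and Theo → score 3.
Rahul: beats Theo; loses to Zara and Ingrid → score 1.
Theo: loses to Zara, Ingrid, and Rahul → score 0.
Ingrid has the best pairwise record.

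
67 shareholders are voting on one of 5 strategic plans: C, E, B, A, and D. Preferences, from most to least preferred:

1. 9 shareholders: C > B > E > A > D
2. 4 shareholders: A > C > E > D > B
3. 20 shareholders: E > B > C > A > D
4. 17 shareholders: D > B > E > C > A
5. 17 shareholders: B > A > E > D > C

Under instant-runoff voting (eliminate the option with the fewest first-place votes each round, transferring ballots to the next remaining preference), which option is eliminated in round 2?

C

Round 1: C 9, E 20, B 17, A 4, D 17. Eliminate A.
Round 2: C 13, E 20, B 17, D 17. Eliminate C.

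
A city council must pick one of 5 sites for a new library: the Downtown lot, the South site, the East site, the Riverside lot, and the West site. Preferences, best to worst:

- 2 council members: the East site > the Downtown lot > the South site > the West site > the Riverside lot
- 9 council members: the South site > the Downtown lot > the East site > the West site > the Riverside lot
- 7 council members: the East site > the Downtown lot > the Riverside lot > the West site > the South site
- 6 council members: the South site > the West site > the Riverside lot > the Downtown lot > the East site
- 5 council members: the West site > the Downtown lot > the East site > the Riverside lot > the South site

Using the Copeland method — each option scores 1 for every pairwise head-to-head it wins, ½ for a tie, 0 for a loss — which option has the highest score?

the South site

the Downtown lot: beats the East site, the Riverside lot, and the West site; loses to the South site → score 3.
the South site: beats the Downtown lot, the East site, the Riverside lot, and the West site → score 4.
the East site: beats the Riverside lot and the West site; loses to the Downtown lot and the South site → score 2.
the Riverside lot: loses to the Downtown lot, the South site, the East site, and the West site → score 0.
the West site: beats the Riverside lot; loses to the Downtown lot, the South site, and the East site → score 1.
the South site has the best pairwise record.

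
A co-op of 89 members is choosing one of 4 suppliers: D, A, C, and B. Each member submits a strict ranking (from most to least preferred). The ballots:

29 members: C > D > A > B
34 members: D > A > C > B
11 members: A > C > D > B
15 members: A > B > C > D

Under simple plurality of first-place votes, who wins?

First-place votes: D 34, A 26, C 29, B 0.
D has the most first-place votes.

D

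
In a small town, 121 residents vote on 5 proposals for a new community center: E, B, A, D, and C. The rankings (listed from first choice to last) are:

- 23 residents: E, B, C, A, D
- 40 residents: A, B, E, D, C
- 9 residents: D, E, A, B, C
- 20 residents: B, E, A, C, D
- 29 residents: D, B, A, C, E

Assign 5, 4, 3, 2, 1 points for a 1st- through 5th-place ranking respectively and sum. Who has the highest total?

E: 23·5 + 40·3 + 9·4 + 20·4 + 29·1 = 380
B: 23·4 + 40·4 + 9·2 + 20·5 + 29·4 = 486
A: 23·2 + 40·5 + 9·3 + 20·3 + 29·3 = 420
D: 23·1 + 40·2 + 9·5 + 20·1 + 29·5 = 313
C: 23·3 + 40·1 + 9·1 + 20·2 + 29·2 = 216
B has the highest Borda score (486).

B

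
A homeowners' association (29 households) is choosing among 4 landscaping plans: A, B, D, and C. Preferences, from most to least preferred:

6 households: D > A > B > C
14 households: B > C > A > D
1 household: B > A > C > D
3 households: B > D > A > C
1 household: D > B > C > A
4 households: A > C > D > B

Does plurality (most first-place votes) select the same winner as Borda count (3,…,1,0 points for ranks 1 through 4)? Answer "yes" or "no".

yes

Plurality — first-place votes: A 4, B 18, D 7, C 0. Winner: B.
Borda — scores: A 43, B 62, D 31, C 38. Winner: B.
The two methods agree.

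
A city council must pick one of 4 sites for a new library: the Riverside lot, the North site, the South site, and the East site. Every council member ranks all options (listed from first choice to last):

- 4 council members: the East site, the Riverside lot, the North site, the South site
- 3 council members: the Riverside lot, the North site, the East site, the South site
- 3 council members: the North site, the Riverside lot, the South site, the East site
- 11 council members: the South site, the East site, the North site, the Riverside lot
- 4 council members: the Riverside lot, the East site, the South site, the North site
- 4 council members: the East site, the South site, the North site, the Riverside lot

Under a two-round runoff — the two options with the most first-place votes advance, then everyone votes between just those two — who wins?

the East site

Round 1 first-place votes: the Riverside lot 7, the North site 3, the South site 11, the East site 8.
the South site and the East site advance.
Runoff: the South site is preferred to the East site by 14 voters; the East site by 15.
the East site wins the runoff.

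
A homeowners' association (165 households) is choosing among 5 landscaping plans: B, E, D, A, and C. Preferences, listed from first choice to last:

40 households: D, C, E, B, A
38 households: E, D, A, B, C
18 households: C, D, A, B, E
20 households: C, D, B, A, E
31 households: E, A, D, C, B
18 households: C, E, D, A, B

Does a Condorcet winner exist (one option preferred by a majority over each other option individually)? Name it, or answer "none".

Checking pairwise contests:
E beats B 127–38.
C beats E 96–69.
E beats D 87–78.
E beats A 127–38.
D beats C 109–56.
Every option loses at least one head-to-head, so there is no Condorcet winner.

none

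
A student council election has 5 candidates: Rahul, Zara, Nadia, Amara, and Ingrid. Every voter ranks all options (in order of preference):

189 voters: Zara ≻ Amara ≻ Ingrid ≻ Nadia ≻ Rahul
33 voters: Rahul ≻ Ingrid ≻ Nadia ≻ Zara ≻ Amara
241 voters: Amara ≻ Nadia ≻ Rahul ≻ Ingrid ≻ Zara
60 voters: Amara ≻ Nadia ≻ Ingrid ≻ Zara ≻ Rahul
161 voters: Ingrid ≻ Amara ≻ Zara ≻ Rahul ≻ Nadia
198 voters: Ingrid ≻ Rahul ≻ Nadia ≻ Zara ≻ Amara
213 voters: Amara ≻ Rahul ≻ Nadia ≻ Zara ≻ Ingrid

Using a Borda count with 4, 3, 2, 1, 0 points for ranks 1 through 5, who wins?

Amara

Rahul: 189·0 + 33·4 + 241·2 + 60·0 + 161·1 + 198·3 + 213·3 = 2008
Zara: 189·4 + 33·1 + 241·0 + 60·1 + 161·2 + 198·1 + 213·1 = 1582
Nadia: 189·1 + 33·2 + 241·3 + 60·3 + 161·0 + 198·2 + 213·2 = 1980
Amara: 189·3 + 33·0 + 241·4 + 60·4 + 161·3 + 198·0 + 213·4 = 3106
Ingrid: 189·2 + 33·3 + 241·1 + 60·2 + 161·4 + 198·4 + 213·0 = 2274
Amara has the highest Borda score (3106).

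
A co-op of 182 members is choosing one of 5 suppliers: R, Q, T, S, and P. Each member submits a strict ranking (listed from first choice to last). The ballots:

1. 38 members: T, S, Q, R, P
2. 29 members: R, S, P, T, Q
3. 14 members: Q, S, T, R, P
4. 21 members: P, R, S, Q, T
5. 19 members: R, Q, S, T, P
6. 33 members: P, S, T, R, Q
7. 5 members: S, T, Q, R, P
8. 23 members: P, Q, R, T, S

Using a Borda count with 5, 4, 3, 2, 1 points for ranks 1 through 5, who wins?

S

R: 38·2 + 29·5 + 14·2 + 21·4 + 19·5 + 33·2 + 5·2 + 23·3 = 573
Q: 38·3 + 29·1 + 14·5 + 21·2 + 19·4 + 33·1 + 5·3 + 23·4 = 471
T: 38·5 + 29·2 + 14·3 + 21·1 + 19·2 + 33·3 + 5·4 + 23·2 = 514
S: 38·4 + 29·4 + 14·4 + 21·3 + 19·3 + 33·4 + 5·5 + 23·1 = 624
P: 38·1 + 29·3 + 14·1 + 21·5 + 19·1 + 33·5 + 5·1 + 23·5 = 548
S has the highest Borda score (624).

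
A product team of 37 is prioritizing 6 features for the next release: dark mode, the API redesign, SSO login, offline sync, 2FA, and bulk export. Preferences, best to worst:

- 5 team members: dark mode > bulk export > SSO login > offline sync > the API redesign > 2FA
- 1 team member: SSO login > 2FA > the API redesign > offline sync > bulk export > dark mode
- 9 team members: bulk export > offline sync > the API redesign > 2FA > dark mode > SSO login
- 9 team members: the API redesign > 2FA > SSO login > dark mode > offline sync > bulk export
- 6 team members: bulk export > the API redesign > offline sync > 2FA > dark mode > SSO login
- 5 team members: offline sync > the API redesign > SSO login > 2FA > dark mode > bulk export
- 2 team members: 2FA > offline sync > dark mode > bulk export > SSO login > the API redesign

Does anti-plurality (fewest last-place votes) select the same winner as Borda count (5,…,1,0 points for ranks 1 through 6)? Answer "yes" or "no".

Anti-plurality — last-place votes: dark mode 1, the API redesign 2, SSO login 15, offline sync 0, 2FA 5, bulk export 14. Winner: offline sync.
Borda — scores: dark mode 69, the API redesign 124, SSO login 64, offline sync 108, 2FA 90, bulk export 100. Winner: the API redesign.
The two methods disagree.

no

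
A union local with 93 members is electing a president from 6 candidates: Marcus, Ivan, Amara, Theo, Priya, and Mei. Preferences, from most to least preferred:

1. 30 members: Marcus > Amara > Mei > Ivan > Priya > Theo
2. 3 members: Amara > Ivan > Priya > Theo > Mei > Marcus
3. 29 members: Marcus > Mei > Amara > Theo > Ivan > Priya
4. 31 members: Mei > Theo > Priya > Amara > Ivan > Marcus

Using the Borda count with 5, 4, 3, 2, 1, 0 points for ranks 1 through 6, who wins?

Mei

Marcus: 30·5 + 3·0 + 29·5 + 31·0 = 295
Ivan: 30·2 + 3·4 + 29·1 + 31·1 = 132
Amara: 30·4 + 3·5 + 29·3 + 31·2 = 284
Theo: 30·0 + 3·2 + 29·2 + 31·4 = 188
Priya: 30·1 + 3·3 + 29·0 + 31·3 = 132
Mei: 30·3 + 3·1 + 29·4 + 31·5 = 364
Mei has the highest Borda score (364).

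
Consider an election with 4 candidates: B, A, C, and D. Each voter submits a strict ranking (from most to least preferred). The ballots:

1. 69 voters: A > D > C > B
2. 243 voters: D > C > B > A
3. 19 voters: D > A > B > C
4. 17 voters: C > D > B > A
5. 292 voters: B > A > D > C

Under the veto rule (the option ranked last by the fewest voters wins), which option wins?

Last-place votes: B 69, A 260, C 311, D 0.
D is ranked last by the fewest voters, so D wins.

D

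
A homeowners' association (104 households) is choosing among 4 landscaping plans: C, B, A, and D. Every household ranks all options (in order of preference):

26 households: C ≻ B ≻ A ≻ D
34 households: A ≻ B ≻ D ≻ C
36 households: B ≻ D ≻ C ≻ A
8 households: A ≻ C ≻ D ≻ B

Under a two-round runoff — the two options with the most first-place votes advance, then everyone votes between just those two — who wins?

B

Round 1 first-place votes: C 26, B 36, A 42, D 0.
A and B advance.
Runoff: A is preferred to B by 42 voters; B by 62.
B wins the runoff.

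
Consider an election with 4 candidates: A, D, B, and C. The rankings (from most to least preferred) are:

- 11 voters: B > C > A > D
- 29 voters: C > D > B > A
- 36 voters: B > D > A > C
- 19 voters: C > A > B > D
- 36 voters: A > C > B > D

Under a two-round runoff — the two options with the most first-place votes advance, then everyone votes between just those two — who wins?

Round 1 first-place votes: A 36, D 0, B 47, C 48.
C and B advance.
Runoff: C is preferred to B by 84 voters; B by 47.
C wins the runoff.

C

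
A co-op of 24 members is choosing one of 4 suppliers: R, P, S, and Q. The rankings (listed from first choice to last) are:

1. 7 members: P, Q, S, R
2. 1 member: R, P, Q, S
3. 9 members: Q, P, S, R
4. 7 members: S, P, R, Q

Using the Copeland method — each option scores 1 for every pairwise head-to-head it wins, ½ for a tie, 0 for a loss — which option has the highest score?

P

R: loses to P, S, and Q → score 0.
P: beats R, S, and Q → score 3.
S: beats R; loses to P and Q → score 1.
Q: beats R and S; loses to P → score 2.
P has the best pairwise record.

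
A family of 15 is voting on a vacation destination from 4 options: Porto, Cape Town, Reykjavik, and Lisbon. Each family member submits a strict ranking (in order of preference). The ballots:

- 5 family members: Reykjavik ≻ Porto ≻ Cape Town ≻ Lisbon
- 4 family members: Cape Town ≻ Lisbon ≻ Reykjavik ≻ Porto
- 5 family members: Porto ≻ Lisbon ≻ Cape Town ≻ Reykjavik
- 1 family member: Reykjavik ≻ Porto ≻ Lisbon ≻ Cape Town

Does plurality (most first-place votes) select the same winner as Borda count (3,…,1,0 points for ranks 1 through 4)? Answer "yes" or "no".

Plurality — first-place votes: Porto 5, Cape Town 4, Reykjavik 6, Lisbon 0. Winner: Reykjavik.
Borda — scores: Porto 27, Cape Town 22, Reykjavik 22, Lisbon 19. Winner: Porto.
The two methods disagree.

no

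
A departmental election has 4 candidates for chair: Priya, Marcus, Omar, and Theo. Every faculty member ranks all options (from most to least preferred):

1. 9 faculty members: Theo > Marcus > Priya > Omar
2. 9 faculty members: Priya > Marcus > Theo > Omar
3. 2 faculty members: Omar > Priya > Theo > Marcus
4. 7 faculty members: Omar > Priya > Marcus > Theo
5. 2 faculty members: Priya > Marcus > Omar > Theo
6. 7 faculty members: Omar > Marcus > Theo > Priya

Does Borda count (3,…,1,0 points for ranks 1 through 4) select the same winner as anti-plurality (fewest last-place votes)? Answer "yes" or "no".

Borda — scores: Priya 60, Marcus 61, Omar 50, Theo 45. Winner: Marcus.
Anti-plurality — last-place votes: Priya 7, Marcus 2, Omar 18, Theo 9. Winner: Marcus.
The two methods agree.

yes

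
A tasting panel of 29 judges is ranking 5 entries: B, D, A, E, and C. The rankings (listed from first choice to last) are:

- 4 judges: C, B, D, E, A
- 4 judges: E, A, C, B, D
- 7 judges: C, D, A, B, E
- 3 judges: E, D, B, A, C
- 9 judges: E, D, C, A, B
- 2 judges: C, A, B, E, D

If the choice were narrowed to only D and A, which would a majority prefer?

Voters preferring D to A: 23; preferring A to D: 6.
D wins the head-to-head.

D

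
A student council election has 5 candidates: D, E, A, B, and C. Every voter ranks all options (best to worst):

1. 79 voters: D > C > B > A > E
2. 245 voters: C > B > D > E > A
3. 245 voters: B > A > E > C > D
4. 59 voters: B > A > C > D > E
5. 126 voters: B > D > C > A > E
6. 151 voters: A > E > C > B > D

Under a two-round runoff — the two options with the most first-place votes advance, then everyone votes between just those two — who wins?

C

Round 1 first-place votes: D 79, E 0, A 151, B 430, C 245.
B and C advance.
Runoff: B is preferred to C by 430 voters; C by 475.
C wins the runoff.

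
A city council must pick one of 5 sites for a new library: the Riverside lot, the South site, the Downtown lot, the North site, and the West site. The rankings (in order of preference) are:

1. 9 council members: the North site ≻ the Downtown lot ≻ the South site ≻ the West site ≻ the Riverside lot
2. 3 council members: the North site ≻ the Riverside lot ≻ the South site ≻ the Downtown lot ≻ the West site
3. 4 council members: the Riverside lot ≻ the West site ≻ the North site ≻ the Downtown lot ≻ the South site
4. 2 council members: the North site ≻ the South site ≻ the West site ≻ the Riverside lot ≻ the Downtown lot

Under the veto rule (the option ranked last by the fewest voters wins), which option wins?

Last-place votes: the Riverside lot 9, the South site 4, the Downtown lot 2, the North site 0, the West site 3.
the North site is ranked last by the fewest voters, so the North site wins.

the North site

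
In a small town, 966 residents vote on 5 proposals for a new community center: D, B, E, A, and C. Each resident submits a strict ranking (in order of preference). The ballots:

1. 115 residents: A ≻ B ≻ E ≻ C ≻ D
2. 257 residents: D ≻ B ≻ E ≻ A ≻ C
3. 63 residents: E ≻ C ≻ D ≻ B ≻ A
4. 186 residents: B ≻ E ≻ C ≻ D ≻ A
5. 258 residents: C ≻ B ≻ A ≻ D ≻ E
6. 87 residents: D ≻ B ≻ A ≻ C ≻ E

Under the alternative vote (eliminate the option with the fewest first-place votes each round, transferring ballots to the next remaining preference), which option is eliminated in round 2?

Round 1: D 344, B 186, E 63, A 115, C 258. Eliminate E.
Round 2: D 344, B 186, A 115, C 321. Eliminate A.

A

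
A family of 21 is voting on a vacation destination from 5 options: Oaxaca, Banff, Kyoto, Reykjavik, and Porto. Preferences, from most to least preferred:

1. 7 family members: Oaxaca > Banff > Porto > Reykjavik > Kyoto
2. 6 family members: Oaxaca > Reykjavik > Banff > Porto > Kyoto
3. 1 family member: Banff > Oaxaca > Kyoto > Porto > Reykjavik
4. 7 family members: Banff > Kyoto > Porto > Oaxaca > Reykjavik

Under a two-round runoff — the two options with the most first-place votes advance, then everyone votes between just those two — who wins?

Round 1 first-place votes: Oaxaca 13, Banff 8, Kyoto 0, Reykjavik 0, Porto 0.
Oaxaca and Banff advance.
Runoff: Oaxaca is preferred to Banff by 13 voters; Banff by 8.
Oaxaca wins the runoff.

Oaxaca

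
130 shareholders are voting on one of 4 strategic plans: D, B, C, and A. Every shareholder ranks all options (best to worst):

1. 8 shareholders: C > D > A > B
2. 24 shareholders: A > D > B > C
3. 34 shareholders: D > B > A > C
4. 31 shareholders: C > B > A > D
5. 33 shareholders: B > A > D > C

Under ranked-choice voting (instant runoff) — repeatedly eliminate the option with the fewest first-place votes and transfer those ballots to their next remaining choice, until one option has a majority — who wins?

Round 1: D 34, B 33, C 39, A 24. Eliminate A.
Round 2: D 58, B 33, C 39. Eliminate B.
Round 3: D 91, C 39. D has a majority.

D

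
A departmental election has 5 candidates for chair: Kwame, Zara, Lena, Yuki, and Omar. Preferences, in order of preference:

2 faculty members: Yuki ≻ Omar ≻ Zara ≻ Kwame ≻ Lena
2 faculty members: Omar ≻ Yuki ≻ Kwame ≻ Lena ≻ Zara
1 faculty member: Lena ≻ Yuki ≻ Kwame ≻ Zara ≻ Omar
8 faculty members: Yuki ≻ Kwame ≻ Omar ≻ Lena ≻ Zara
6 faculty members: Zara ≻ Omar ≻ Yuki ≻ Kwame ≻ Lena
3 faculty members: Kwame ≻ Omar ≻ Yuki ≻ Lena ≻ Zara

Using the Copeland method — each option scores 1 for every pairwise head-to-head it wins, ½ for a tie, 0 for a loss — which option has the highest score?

Yuki

Kwame: beats Zara, Lena, and Omar; loses to Yuki → score 3.
Zara: loses to Kwame, Lena, Yuki, and Omar → score 0.
Lena: beats Zara; loses to Kwame, Yuki, and Omar → score 1.
Yuki: beats Kwame, Zara, and Lena; ties Omar → score 3.5.
Omar: beats Zara and Lena; ties Yuki; loses to Kwame → score 2.5.
Yuki has the best pairwise record.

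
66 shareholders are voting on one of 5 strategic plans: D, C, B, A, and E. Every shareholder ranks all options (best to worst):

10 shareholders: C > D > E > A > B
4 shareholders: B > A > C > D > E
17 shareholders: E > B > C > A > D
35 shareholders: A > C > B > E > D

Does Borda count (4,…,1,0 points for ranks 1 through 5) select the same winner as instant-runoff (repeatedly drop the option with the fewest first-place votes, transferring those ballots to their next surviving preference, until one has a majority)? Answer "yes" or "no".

no

Borda — scores: D 34, C 187, B 137, A 179, E 123. Winner: C.
Instant-runoff — R1 D 0, C 10, B 4, A 35, E 17 (A winner). Winner: A.
The two methods disagree.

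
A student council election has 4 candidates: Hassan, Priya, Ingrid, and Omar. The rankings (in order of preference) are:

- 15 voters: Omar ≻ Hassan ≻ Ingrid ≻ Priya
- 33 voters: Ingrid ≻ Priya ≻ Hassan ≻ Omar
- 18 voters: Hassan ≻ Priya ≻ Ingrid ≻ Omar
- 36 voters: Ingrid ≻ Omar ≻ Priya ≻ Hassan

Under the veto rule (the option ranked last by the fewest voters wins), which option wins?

Ingrid

Last-place votes: Hassan 36, Priya 15, Ingrid 0, Omar 51.
Ingrid is ranked last by the fewest voters, so Ingrid wins.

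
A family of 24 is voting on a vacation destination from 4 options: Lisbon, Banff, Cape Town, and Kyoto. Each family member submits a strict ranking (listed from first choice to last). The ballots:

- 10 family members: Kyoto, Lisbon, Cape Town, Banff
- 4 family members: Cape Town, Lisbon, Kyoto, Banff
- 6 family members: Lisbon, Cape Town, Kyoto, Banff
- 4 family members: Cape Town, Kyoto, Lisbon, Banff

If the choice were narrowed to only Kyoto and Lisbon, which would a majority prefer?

Kyoto

Voters preferring Kyoto to Lisbon: 14; preferring Lisbon to Kyoto: 10.
Kyoto wins the head-to-head.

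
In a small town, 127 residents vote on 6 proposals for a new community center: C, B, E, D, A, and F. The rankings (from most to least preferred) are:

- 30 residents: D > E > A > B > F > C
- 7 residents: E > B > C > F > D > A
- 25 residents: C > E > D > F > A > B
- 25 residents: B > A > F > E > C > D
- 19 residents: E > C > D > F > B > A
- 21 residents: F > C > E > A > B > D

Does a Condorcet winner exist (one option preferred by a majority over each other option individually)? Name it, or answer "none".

E

E vs C: 81–46 for E.
E vs B: 102–25 for E.
E vs D: 97–30 for E.
E vs A: 102–25 for E.
E vs F: 81–46 for E.
E beats every other option head-to-head.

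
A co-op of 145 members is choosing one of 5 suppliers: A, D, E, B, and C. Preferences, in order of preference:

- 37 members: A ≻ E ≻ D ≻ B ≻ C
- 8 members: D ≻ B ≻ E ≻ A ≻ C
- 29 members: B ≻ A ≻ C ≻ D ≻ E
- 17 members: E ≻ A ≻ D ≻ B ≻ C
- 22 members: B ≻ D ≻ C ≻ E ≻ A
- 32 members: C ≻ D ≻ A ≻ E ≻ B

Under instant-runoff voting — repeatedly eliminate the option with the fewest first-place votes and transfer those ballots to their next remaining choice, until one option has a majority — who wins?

A

Round 1: A 37, D 8, E 17, B 51, C 32. Eliminate D.
Round 2: A 37, E 17, B 59, C 32. Eliminate E.
Round 3: A 54, B 59, C 32. Eliminate C.
Round 4: A 86, B 59. A has a majority.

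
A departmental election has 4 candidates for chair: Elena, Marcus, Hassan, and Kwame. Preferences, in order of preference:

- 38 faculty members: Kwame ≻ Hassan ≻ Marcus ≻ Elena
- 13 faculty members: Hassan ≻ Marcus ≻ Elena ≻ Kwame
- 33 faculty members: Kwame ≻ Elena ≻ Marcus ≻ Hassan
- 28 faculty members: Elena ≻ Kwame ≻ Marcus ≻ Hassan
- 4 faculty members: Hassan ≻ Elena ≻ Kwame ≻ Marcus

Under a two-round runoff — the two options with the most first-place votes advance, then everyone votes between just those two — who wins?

Kwame

Round 1 first-place votes: Elena 28, Marcus 0, Hassan 17, Kwame 71.
Kwame and Elena advance.
Runoff: Kwame is preferred to Elena by 71 voters; Elena by 45.
Kwame wins the runoff.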